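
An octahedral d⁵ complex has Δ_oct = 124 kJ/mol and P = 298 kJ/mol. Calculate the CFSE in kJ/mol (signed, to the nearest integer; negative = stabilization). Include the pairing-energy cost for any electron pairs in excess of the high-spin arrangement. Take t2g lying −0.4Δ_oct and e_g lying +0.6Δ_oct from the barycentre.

0

Since Δ_oct = 124 kJ/mol < P = 298 kJ/mol, the complex adopts the high-spin configuration.
That gives t2g^3 e_g^2.
Orbital CFSE = 0.0Δ_oct = 0.0 × 124 = 0 kJ/mol.
High-spin has no excess pairs, so no pairing correction applies.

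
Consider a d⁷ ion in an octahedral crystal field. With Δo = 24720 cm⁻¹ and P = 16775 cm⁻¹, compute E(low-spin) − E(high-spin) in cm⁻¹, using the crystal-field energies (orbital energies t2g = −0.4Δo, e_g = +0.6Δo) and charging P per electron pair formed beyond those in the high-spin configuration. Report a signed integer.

High-spin: t2g^5 e_g^2, CFSE = -0.8Δo = -19776 cm⁻¹.
Low-spin: t2g^6 e_g^1, orbital CFSE = -1.8Δo = -44496 cm⁻¹; plus 1 excess pair × P = +16775 cm⁻¹; total -27721 cm⁻¹.
E(LS) − E(HS) = -27721 − (-19776) = -7945 cm⁻¹.

-7945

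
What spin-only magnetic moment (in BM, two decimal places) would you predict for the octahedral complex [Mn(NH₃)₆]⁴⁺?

3.87 BM

NH₃ is neutral, so the +4 overall charge sits on Mn: oxidation state +4.
Group 7 minus oxidation state +4 gives a d³ configuration for Mn⁴⁺.
Configuration: t₂g³ eg⁰ → 3 unpaired electrons.
μ(spin-only) = √[3(3+2)] = √15 ≈ 3.87 BM.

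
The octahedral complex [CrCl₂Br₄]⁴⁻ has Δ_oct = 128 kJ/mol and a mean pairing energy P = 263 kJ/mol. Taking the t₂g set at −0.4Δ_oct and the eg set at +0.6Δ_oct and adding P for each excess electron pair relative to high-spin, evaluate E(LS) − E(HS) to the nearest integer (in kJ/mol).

135

Ligand charges: 2×(-1) from Cl⁻ and 4×(-1) from Br⁻ sum to -6; with overall charge -4, Cr is +2.
Cr²⁺: group 6, so d-count = 6 − 2 = 4.
High-spin d⁴ fills as t₂g³ eg¹ with CFSE 3(−0.4) + 1(+0.6) = -0.6Δ_oct = -77 kJ/mol.
Low-spin t₂g⁴ eg⁰ gives -1.6Δ_oct = -205 kJ/mol, but forming 1 extra pair costs 1P = 263 kJ/mol, so E(LS) = -205 + 263 = 58 kJ/mol.
Thus E(LS) − E(HS) = 135 kJ/mol.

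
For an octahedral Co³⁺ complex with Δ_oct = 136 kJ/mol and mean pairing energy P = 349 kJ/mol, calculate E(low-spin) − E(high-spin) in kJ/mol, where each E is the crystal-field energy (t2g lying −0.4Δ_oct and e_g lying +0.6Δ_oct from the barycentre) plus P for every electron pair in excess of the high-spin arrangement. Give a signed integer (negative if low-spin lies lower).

Co³⁺: group 9, so d-count = 9 − 3 = 6.
High-spin d⁶ fills as t2g^4 e_g^2 with CFSE 4(−0.4) + 2(+0.6) = -0.4Δ_oct = -54 kJ/mol.
Low-spin t2g^6 e_g^0 gives -2.4Δ_oct = -326 kJ/mol, but forming 2 extra pairs costs 2P = 698 kJ/mol, so E(LS) = -326 + 698 = 372 kJ/mol.
Thus E(LS) − E(HS) = 426 kJ/mol.

426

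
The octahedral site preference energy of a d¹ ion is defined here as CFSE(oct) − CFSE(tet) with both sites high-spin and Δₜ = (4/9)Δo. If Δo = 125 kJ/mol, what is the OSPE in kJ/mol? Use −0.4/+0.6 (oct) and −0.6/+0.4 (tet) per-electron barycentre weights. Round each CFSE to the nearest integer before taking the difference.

Octahedral high-spin t₂g¹ eg⁰: CFSE = -0.4 × 125 = -50 kJ/mol.
Tetrahedral e¹ t₂⁰ gives -0.6Δₜ = -0.6 × (4/9) × 125 = -33 kJ/mol.
Subtracting, OSPE = -50 − (-33) = -17 kJ/mol.

-17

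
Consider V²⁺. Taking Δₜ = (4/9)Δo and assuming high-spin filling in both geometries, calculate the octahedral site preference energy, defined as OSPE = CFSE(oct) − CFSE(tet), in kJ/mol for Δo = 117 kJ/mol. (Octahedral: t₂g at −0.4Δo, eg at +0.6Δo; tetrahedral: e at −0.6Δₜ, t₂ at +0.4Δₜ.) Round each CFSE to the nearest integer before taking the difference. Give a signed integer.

-98

V is in group 5, so V²⁺ is d³ (5 − 2 = 3).
Octahedral (high-spin): t₂g³ eg⁰, CFSE = 3(−0.4) + 0(+0.6) = -1.2Δo = -1.2 × 117 = -140 kJ/mol.
In a tetrahedral site the filling is e² t₂¹: CFSE(tet) = -0.8Δₜ = -0.8 × (4/9)(117) = -42 kJ/mol.
OSPE = CFSE(oct) − CFSE(tet) = -140 − (-42) = -98 kJ/mol.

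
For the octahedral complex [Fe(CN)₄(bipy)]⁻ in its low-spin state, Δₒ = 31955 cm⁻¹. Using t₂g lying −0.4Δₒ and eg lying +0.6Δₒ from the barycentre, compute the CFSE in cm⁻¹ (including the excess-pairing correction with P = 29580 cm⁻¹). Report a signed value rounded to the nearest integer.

Ligand charges: 4×(-1) from CN⁻ and 1×(+0) from bipy sum to -4; with overall charge -1, Fe is +3.
Fe³⁺: group 8, so d-count = 8 − 3 = 5.
The d⁵ electrons fill as t₂g⁵ eg⁰.
The orbital stabilization is -2.0Δₒ = -2.0 × 31955 = -63910 cm⁻¹.
Pairing penalty: 2 pairs vs 0 in the high-spin reference → 2 extra × P = 59160 cm⁻¹.
Combining: -63910 + 59160 = -4750 cm⁻¹.

-4750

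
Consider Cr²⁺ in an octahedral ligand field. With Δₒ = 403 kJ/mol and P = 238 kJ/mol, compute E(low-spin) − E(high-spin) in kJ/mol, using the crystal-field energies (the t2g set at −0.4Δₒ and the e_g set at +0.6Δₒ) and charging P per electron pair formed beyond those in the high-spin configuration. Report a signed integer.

-165

Cr sits in group 6; removing 2 electrons leaves Cr²⁺ with 6 − 2 = 4 d electrons.
High-spin: t2g^3 e_g^1, CFSE = -0.6Δₒ = -242 kJ/mol.
Low-spin: t2g^4 e_g^0, orbital CFSE = -1.6Δₒ = -645 kJ/mol; plus 1 excess pair × P = +238 kJ/mol; total -407 kJ/mol.
The difference is -407 − (-242) = -165 kJ/mol, so low-spin lies lower.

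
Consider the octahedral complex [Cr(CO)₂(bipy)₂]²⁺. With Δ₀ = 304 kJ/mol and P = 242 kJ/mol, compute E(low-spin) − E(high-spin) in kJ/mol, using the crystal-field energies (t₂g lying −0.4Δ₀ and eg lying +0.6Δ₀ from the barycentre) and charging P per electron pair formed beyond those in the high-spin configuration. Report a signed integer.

-62

Ligand charges: 2×(+0) from CO and 2×(+0) from bipy sum to +0; with overall charge +2, Cr is +2.
Cr is in group 6, so Cr²⁺ is d⁴ (6 − 2 = 4).
In the high-spin limit (t₂g³ eg¹) the orbital term is -0.6Δ₀ = -182 kJ/mol, with no excess pairing.
Low-spin t₂g⁴ eg⁰ gives -1.6Δ₀ = -486 kJ/mol, but forming 1 extra pair costs 1P = 242 kJ/mol, so E(LS) = -486 + 242 = -244 kJ/mol.
Thus E(LS) − E(HS) = -62 kJ/mol.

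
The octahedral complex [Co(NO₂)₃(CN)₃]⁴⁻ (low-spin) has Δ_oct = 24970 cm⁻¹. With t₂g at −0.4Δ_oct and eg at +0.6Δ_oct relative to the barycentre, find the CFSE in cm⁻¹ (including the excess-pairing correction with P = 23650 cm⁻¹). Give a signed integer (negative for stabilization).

Ligand charges: 3×(-1) from NO₂⁻ and 3×(-1) from CN⁻ sum to -6; with overall charge -4, Co is +2.
Group 9 minus oxidation state +2 gives a d⁷ configuration for Co²⁺.
Configuration: t₂g⁶ eg¹.
CFSE(orbital) = 6×(-0.4Δ_oct) + 1×(0.6Δ_oct) = -1.8Δ_oct; with Δ_oct = 24970 cm⁻¹ that is -44946 cm⁻¹.
Pairing penalty: 3 pairs vs 2 in the high-spin reference → 1 extra × P = 23650 cm⁻¹.
Net CFSE = -44946 + 23650 = -21296 cm⁻¹.

-21296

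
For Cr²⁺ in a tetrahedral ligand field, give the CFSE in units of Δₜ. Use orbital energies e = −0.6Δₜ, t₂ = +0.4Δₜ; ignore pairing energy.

-0.4 Δₜ

Cr is in group 6, so Cr²⁺ is d⁴ (6 − 2 = 4).
Tetrahedral fields are weak (Δₜ ≈ 4/9 Δₒ), so electrons fill high-spin.
Configuration: e² t₂².
CFSE = 2(-0.6Δₜ) + 2(0.4Δₜ) = -1.2Δₜ + 0.8Δₜ = -0.4Δₜ.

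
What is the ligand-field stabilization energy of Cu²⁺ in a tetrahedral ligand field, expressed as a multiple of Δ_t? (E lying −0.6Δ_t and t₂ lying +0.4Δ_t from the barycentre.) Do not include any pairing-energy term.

-0.4 Δ_t

Cu²⁺: group 11, so d-count = 11 − 2 = 9.
With tetrahedral geometry the complex is necessarily high-spin.
Configuration: e⁴ t₂⁵.
CFSE = 4(-0.6Δ_t) + 5(0.4Δ_t) = -2.4Δ_t + 2.0Δ_t = -0.4Δ_t.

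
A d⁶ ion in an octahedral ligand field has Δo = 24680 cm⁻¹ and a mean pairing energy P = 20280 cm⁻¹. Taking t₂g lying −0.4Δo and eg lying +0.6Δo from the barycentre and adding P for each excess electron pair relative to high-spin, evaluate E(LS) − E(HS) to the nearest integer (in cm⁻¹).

High-spin d⁶ fills as t₂g⁴ eg² with CFSE 4(−0.4) + 2(+0.6) = -0.4Δo = -9872 cm⁻¹.
Low-spin t₂g⁶ eg⁰ gives -2.4Δo = -59232 cm⁻¹, but forming 2 extra pairs costs 2P = 40560 cm⁻¹, so E(LS) = -59232 + 40560 = -18672 cm⁻¹.
E(LS) − E(HS) = -18672 − (-9872) = -8800 cm⁻¹.

-8800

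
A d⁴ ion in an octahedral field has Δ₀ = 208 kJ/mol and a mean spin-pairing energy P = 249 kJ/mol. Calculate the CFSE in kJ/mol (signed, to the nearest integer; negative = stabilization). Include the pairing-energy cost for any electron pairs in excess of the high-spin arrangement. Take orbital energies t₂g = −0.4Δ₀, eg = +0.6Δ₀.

Since Δ₀ = 208 kJ/mol < P = 249 kJ/mol, the complex adopts the high-spin configuration.
That gives t₂g³ eg¹.
Orbital CFSE = -0.6Δ₀ = -0.6 × 208 = -125 kJ/mol.
High-spin has no excess pairs, so no pairing correction applies.

-125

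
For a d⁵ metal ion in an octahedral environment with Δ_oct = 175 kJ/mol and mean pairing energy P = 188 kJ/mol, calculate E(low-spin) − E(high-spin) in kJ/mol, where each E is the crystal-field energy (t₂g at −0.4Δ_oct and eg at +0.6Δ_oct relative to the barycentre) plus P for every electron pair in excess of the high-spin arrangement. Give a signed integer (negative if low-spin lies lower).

High-spin: t₂g³ eg², CFSE = 0.0Δ_oct = 0 kJ/mol.
Low-spin t₂g⁵ eg⁰ gives -2.0Δ_oct = -350 kJ/mol, but forming 2 extra pairs costs 2P = 376 kJ/mol, so E(LS) = -350 + 376 = 26 kJ/mol.
E(LS) − E(HS) = 26 − (0) = 26 kJ/mol.

26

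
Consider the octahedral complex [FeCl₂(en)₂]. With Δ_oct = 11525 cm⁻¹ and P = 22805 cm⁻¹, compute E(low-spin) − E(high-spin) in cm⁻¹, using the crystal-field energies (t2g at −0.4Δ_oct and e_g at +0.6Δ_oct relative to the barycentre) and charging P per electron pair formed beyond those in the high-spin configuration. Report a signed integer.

22560

Ligand charges: 2×(-1) from Cl⁻ and 2×(+0) from en sum to -2; with overall charge +0, Fe is +2.
Fe²⁺: group 8, so d-count = 8 − 2 = 6.
High-spin: t2g^4 e_g^2, CFSE = -0.4Δ_oct = -4610 cm⁻¹.
For low-spin the configuration is t2g^6 e_g^0: orbital energy -2.4 × 11525 = -27660 cm⁻¹, and 2 additional pairs relative to high-spin add 45610 cm⁻¹, giving 17950 cm⁻¹.
E(LS) − E(HS) = 17950 − (-4610) = 22560 cm⁻¹.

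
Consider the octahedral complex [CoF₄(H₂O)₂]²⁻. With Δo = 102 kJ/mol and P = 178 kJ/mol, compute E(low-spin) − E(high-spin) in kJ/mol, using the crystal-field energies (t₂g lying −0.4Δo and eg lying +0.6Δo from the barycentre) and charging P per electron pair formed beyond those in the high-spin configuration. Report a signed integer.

Ligand charges: 4×(-1) from F⁻ and 2×(+0) from H₂O sum to -4; with overall charge -2, Co is +2.
Co is in group 9, so Co²⁺ is d⁷ (9 − 2 = 7).
In the high-spin limit (t₂g⁵ eg²) the orbital term is -0.8Δo = -82 kJ/mol, with no excess pairing.
For low-spin the configuration is t₂g⁶ eg¹: orbital energy -1.8 × 102 = -184 kJ/mol, and 1 additional pair relative to high-spin adds 178 kJ/mol, giving -6 kJ/mol.
Thus E(LS) − E(HS) = 76 kJ/mol.

76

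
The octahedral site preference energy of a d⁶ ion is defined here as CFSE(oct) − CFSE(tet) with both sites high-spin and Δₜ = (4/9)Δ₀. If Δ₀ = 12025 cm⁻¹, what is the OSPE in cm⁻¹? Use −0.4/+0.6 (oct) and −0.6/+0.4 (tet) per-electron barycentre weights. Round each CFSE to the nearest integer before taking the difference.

Octahedral high-spin t₂g⁴ eg²: CFSE = -0.4 × 12025 = -4810 cm⁻¹.
Tetrahedral: e³ t₂³, CFSE = 3(−0.6) + 3(+0.4) = -0.6Δₜ = -0.6 × (4/9) × 12025 = -3207 cm⁻¹.
OSPE = CFSE(oct) − CFSE(tet) = -4810 − (-3207) = -1603 cm⁻¹.

-1603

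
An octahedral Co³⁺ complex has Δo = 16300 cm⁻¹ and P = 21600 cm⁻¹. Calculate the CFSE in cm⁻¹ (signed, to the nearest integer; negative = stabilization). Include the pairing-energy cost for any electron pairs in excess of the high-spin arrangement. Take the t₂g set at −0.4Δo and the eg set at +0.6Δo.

Co sits in group 9; removing 3 electrons leaves Co³⁺ with 9 − 3 = 6 d electrons.
Here Δo < P (16300 < 21600), so the high-spin state is favoured.
Filling d⁶ accordingly: t₂g⁴ eg².
Orbital CFSE = -0.4Δo = -0.4 × 16300 = -6520 cm⁻¹.
High-spin has no excess pairs, so no pairing correction applies.

-6520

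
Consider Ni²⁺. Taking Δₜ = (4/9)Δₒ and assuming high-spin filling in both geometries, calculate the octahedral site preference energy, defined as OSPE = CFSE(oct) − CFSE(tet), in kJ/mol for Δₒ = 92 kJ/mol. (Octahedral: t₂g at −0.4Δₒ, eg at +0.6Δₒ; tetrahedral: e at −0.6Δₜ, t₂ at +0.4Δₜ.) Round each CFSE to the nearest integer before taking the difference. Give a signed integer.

Group 10 minus oxidation state +2 gives a d⁸ configuration for Ni²⁺.
Octahedral high-spin t2g^6 e_g^2: CFSE = -1.2 × 92 = -110 kJ/mol.
Tetrahedral: e^4 t2^4, CFSE = 4(−0.6) + 4(+0.4) = -0.8Δₜ = -0.8 × (4/9) × 92 = -33 kJ/mol.
OSPE = CFSE(oct) − CFSE(tet) = -110 − (-33) = -77 kJ/mol.

-77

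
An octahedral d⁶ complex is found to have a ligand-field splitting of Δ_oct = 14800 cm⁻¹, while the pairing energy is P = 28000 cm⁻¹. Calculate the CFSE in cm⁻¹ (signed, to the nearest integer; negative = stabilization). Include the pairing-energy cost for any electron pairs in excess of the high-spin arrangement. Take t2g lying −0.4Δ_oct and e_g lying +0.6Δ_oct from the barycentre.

Δ_oct < P, so pairing is avoided: the ground state is high-spin.
Filling d⁶ accordingly: t2g^4 e_g^2.
Orbital CFSE = -0.4Δ_oct = -0.4 × 14800 = -5920 cm⁻¹.
High-spin has no excess pairs, so no pairing correction applies.

-5920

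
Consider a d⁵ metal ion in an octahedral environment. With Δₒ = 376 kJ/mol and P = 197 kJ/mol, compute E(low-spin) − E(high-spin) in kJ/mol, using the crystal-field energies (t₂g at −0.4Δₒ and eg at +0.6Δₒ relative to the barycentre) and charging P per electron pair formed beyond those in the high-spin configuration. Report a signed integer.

-358

In the high-spin limit (t₂g³ eg²) the orbital term is 0.0Δₒ = 0 kJ/mol, with no excess pairing.
Low-spin t₂g⁵ eg⁰ gives -2.0Δₒ = -752 kJ/mol, but forming 2 extra pairs costs 2P = 394 kJ/mol, so E(LS) = -752 + 394 = -358 kJ/mol.
The difference is -358 − (0) = -358 kJ/mol, so low-spin lies lower.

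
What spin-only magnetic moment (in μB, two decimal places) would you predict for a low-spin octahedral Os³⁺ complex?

1.73 μB

Os is in group 8, so Os³⁺ is d⁵ (8 − 3 = 5).
Configuration: t2g^5 e_g^0 → 1 unpaired electron.
μ(spin-only) = √[1(1+2)] = √3 ≈ 1.73 μB.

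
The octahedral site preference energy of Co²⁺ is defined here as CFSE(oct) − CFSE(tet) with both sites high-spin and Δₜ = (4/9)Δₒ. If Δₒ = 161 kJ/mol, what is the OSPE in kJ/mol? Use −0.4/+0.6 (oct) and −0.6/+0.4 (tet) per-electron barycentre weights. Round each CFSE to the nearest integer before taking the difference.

-43

Co²⁺: group 9, so d-count = 9 − 2 = 7.
Octahedral (high-spin): t₂g⁵ eg², CFSE = 5(−0.4) + 2(+0.6) = -0.8Δₒ = -0.8 × 161 = -129 kJ/mol.
In a tetrahedral site the filling is e⁴ t₂³: CFSE(tet) = -1.2Δₜ = -1.2 × (4/9)(161) = -86 kJ/mol.
OSPE = CFSE(oct) − CFSE(tet) = -129 − (-86) = -43 kJ/mol.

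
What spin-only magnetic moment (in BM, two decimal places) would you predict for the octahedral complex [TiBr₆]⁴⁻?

2.83 BM

Each Br⁻ contributes -1; 6 × (-1) = -6. With overall charge -4, Ti is in the +2 oxidation state.
Ti is in group 4, so Ti²⁺ is d² (4 − 2 = 2).
For octahedral d² the high- and low-spin configurations coincide.
Configuration: t₂g² eg⁰ → 2 unpaired electrons.
μ(spin-only) = √[2(2+2)] = √8 ≈ 2.83 BM.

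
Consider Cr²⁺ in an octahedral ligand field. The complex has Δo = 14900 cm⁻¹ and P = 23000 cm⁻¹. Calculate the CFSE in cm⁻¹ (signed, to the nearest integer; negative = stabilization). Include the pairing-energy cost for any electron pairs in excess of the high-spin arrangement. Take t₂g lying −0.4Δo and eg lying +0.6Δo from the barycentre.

Group 6 minus oxidation state +2 gives a d⁴ configuration for Cr²⁺.
Δo < P, so pairing is avoided: the ground state is high-spin.
Filling d⁴ accordingly: t₂g³ eg¹.
Orbital CFSE = -0.6Δo = -0.6 × 14900 = -8940 cm⁻¹.
High-spin has no excess pairs, so no pairing correction applies.

-8940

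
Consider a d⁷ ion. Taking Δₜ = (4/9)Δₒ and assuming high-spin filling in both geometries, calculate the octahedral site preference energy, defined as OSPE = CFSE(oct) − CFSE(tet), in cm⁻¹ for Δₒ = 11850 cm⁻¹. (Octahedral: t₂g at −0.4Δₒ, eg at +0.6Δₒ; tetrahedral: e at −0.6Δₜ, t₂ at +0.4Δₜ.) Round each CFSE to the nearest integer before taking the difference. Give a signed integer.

-3160

Octahedral high-spin t₂g⁵ eg²: CFSE = -0.8 × 11850 = -9480 cm⁻¹.
Tetrahedral e⁴ t₂³ gives -1.2Δₜ = -1.2 × (4/9) × 11850 = -6320 cm⁻¹.
OSPE = -9480 − (-6320) = -3160 cm⁻¹.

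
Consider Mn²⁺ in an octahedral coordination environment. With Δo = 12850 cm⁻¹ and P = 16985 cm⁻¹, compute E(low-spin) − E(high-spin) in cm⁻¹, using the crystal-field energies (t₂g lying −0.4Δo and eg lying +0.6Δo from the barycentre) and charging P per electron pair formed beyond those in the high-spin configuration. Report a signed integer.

8270

Group 7 minus oxidation state +2 gives a d⁵ configuration for Mn²⁺.
High-spin d⁵ fills as t₂g³ eg² with CFSE 3(−0.4) + 2(+0.6) = 0.0Δo = 0 cm⁻¹.
Low-spin: t₂g⁵ eg⁰, orbital CFSE = -2.0Δo = -25700 cm⁻¹; plus 2 excess pairs × P = +33970 cm⁻¹; total 8270 cm⁻¹.
Thus E(LS) − E(HS) = 8270 cm⁻¹.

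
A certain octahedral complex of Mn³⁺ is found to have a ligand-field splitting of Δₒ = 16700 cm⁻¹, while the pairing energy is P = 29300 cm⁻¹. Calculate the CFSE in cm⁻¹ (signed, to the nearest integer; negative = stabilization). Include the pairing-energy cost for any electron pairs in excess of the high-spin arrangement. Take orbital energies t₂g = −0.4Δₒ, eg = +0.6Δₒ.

-10020

Mn sits in group 7; removing 3 electrons leaves Mn³⁺ with 7 − 3 = 4 d electrons.
Δₒ < P, so pairing is avoided: the ground state is high-spin.
That gives t₂g³ eg¹.
Orbital CFSE = -0.6Δₒ = -0.6 × 16700 = -10020 cm⁻¹.
High-spin has no excess pairs, so no pairing correction applies.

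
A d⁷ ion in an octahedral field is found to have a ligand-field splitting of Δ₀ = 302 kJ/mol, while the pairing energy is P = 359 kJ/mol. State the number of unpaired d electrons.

Δ₀ < P, so pairing is avoided: the ground state is high-spin.
Filling d⁷ accordingly: t₂g⁵ eg².
Unpaired electrons: 3.

3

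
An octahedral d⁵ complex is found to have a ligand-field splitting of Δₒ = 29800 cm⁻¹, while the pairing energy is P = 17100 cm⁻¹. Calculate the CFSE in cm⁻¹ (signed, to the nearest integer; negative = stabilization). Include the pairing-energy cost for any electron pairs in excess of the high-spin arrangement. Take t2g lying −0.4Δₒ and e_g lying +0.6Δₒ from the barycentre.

With Δₒ > P the complex is low-spin.
Configuration: t2g^5 e_g^0.
Orbital CFSE = -2.0Δₒ = -2.0 × 29800 = -59600 cm⁻¹.
Excess pairs vs high-spin: 2 − 0 = 2; pairing cost = +34200 cm⁻¹.
Net CFSE = -59600 + 34200 = -25400 cm⁻¹.

-25400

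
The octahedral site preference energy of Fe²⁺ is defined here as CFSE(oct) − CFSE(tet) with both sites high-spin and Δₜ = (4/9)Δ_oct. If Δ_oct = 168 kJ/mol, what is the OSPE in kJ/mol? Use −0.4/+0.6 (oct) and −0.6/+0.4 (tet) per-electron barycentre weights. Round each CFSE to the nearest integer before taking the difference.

Fe²⁺: group 8, so d-count = 8 − 2 = 6.
Octahedral (high-spin): t₂g⁴ eg², CFSE = 4(−0.4) + 2(+0.6) = -0.4Δ_oct = -0.4 × 168 = -67 kJ/mol.
In a tetrahedral site the filling is e³ t₂³: CFSE(tet) = -0.6Δₜ = -0.6 × (4/9)(168) = -45 kJ/mol.
OSPE = CFSE(oct) − CFSE(tet) = -67 − (-45) = -22 kJ/mol.

-22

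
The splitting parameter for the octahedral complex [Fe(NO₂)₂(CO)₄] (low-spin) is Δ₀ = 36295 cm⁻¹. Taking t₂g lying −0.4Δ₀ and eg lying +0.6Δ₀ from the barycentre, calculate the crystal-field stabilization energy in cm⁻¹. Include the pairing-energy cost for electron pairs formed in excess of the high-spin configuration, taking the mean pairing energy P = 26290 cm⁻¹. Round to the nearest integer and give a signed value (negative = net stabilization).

-34528

Ligand charges: 2×(-1) from NO₂⁻ and 4×(+0) from CO sum to -2; with overall charge +0, Fe is +2.
Fe sits in group 8; removing 2 electrons leaves Fe²⁺ with 8 − 2 = 6 d electrons.
Electron filling gives t₂g⁶ eg⁰.
Orbital CFSE = 6(-0.4) + 0(0.6) = -2.4Δ₀ = -2.4 × 36295 = -87108 cm⁻¹.
Pairing penalty: 3 pairs vs 1 in the high-spin reference → 2 extra × P = 52580 cm⁻¹.
Overall CFSE = -87108 + 52580 = -34528 cm⁻¹.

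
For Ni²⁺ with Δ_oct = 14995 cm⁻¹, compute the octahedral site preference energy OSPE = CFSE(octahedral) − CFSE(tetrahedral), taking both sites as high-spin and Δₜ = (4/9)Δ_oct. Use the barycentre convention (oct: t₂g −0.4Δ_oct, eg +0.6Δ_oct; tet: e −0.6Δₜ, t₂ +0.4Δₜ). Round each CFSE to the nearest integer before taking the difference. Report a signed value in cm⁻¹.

-12662

Ni sits in group 10; removing 2 electrons leaves Ni²⁺ with 10 − 2 = 8 d electrons.
Octahedral high-spin t₂g⁶ eg²: CFSE = -1.2 × 14995 = -17994 cm⁻¹.
Tetrahedral: e⁴ t₂⁴, CFSE = 4(−0.6) + 4(+0.4) = -0.8Δₜ = -0.8 × (4/9) × 14995 = -5332 cm⁻¹.
OSPE = -17994 − (-5332) = -12662 cm⁻¹.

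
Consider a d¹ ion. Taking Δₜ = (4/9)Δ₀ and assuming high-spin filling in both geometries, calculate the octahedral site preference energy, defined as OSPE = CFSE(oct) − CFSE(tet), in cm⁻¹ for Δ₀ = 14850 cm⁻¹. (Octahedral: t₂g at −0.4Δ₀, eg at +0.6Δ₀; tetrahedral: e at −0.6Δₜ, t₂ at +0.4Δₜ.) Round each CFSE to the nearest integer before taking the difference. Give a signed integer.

-1980

In an octahedral site d¹ (HS) is t₂g¹ eg⁰, giving CFSE(oct) = -0.4Δ₀ = -5940 cm⁻¹.
In a tetrahedral site the filling is e¹ t₂⁰: CFSE(tet) = -0.6Δₜ = -0.6 × (4/9)(14850) = -3960 cm⁻¹.
OSPE = -5940 − (-3960) = -1980 cm⁻¹.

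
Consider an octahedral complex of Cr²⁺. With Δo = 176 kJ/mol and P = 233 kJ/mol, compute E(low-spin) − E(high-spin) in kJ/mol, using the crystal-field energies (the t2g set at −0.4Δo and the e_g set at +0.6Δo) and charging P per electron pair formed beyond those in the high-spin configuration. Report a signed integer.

Cr sits in group 6; removing 2 electrons leaves Cr²⁺ with 6 − 2 = 4 d electrons.
High-spin: t2g^3 e_g^1, CFSE = -0.6Δo = -106 kJ/mol.
Low-spin t2g^4 e_g^0 gives -1.6Δo = -282 kJ/mol, but forming 1 extra pair costs 1P = 233 kJ/mol, so E(LS) = -282 + 233 = -49 kJ/mol.
E(LS) − E(HS) = -49 − (-106) = 57 kJ/mol.

57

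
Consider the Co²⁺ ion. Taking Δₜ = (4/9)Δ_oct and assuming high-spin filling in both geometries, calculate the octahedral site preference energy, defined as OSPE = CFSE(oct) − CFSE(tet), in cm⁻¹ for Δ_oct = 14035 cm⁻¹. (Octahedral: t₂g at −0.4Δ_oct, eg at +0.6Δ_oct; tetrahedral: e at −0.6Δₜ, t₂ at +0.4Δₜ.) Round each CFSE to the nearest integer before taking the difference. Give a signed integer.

Co sits in group 9; removing 2 electrons leaves Co²⁺ with 9 − 2 = 7 d electrons.
In an octahedral site d⁷ (HS) is t2g^5 e_g^2, giving CFSE(oct) = -0.8Δ_oct = -11228 cm⁻¹.
Tetrahedral e^4 t2^3 gives -1.2Δₜ = -1.2 × (4/9) × 14035 = -7485 cm⁻¹.
OSPE = CFSE(oct) − CFSE(tet) = -11228 − (-7485) = -3743 cm⁻¹.

-3743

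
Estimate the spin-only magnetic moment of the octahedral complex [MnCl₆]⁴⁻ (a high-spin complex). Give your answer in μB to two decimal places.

Each Cl⁻ contributes -1; 6 × (-1) = -6. With overall charge -4, Mn is in the +2 oxidation state.
Mn²⁺: group 7, so d-count = 7 − 2 = 5.
Configuration: t₂g³ eg² → 5 unpaired electrons.
μ(spin-only) = √[5(5+2)] = √35 ≈ 5.92 μB.

5.92 μB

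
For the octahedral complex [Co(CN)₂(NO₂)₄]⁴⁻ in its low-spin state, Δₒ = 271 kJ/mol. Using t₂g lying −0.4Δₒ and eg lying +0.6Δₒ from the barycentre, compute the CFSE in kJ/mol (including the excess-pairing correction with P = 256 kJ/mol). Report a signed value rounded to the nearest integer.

-232

Ligand charges: 2×(-1) from CN⁻ and 4×(-1) from NO₂⁻ sum to -6; with overall charge -4, Co is +2.
Co is in group 9, so Co²⁺ is d⁷ (9 − 2 = 7).
Configuration: t₂g⁶ eg¹.
Orbital CFSE = 6(-0.4) + 1(0.6) = -1.8Δₒ = -1.8 × 271 = -488 kJ/mol.
Relative to high-spin t₂g⁵ eg² (2 paired), the low-spin configuration has 1 additional pair, contributing +1 × 256 = +256 kJ/mol.
Net CFSE = -488 + 256 = -232 kJ/mol.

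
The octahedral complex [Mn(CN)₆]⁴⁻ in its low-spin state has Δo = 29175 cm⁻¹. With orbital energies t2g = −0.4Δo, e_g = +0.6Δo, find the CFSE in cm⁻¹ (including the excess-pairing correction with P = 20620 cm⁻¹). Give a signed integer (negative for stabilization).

Each CN⁻ contributes -1; 6 × (-1) = -6. With overall charge -4, Mn is in the +2 oxidation state.
Mn²⁺: group 7, so d-count = 7 − 2 = 5.
The d⁵ electrons fill as t2g^5 e_g^0.
The orbital stabilization is -2.0Δo = -2.0 × 29175 = -58350 cm⁻¹.
Pairing penalty: 2 pairs vs 0 in the high-spin reference → 2 extra × P = 41240 cm⁻¹.
Net CFSE = -58350 + 41240 = -17110 cm⁻¹.

-17110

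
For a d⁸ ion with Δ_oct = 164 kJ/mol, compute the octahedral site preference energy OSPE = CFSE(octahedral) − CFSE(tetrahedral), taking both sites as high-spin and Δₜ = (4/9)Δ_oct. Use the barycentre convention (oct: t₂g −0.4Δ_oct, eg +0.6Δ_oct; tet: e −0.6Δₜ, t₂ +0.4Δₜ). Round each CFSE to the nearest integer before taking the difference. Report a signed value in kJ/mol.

-139

Octahedral high-spin t₂g⁶ eg²: CFSE = -1.2 × 164 = -197 kJ/mol.
Tetrahedral: e⁴ t₂⁴, CFSE = 4(−0.6) + 4(+0.4) = -0.8Δₜ = -0.8 × (4/9) × 164 = -58 kJ/mol.
OSPE = CFSE(oct) − CFSE(tet) = -197 − (-58) = -139 kJ/mol.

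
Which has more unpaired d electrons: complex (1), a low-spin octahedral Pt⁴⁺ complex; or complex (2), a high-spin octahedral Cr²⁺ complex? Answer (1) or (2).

(1): Pt sits in group 10; removing 4 electrons leaves Pt⁴⁺ with 10 − 4 = 6 d electrons; t₂g⁶ eg⁰ → 0 unpaired.
(2): Cr sits in group 6; removing 2 electrons leaves Cr²⁺ with 6 − 2 = 4 d electrons; t₂g³ eg¹ → 4 unpaired.
So (2) has more unpaired electrons.

(2)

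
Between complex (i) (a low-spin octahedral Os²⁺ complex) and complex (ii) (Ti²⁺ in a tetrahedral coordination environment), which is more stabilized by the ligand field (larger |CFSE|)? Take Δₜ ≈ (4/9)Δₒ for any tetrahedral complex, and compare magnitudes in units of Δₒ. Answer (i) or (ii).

(i): Os²⁺: group 8, so d-count = 8 − 2 = 6; t₂g⁶ eg⁰, CFSE = -2.4Δₒ.
(ii): Ti is in group 4, so Ti²⁺ is d² (4 − 2 = 2); Tetrahedral splitting is small, so the complex is high-spin; e² t₂⁰, CFSE = -1.2Δₜ ≈ -0.53Δₒ.
So (i) has the larger |CFSE|.

(i)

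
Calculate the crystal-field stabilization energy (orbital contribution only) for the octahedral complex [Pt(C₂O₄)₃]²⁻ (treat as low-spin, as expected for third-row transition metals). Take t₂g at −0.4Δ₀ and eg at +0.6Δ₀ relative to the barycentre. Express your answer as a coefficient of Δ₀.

Each C₂O₄²⁻ contributes -2; 3 × (-2) = -6. With overall charge -2, Pt is in the +4 oxidation state.
Group 10 minus oxidation state +4 gives a d⁶ configuration for Pt⁴⁺.
Configuration: t₂g⁶ eg⁰.
CFSE = 6(-0.4Δ₀) + 0(0.6Δ₀) = -2.4Δ₀ + 0.0Δ₀ = -2.4Δ₀.

-2.4 Δ₀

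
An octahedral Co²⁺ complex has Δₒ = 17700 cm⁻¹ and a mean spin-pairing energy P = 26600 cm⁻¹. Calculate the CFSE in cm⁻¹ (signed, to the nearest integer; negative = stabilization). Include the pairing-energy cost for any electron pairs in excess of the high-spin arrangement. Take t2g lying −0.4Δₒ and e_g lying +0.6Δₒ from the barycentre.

-14160

Co²⁺: group 9, so d-count = 9 − 2 = 7.
Here Δₒ < P (17700 < 26600), so the high-spin state is favoured.
Configuration: t2g^5 e_g^2.
Orbital CFSE = -0.8Δₒ = -0.8 × 17700 = -14160 cm⁻¹.
High-spin has no excess pairs, so no pairing correction applies.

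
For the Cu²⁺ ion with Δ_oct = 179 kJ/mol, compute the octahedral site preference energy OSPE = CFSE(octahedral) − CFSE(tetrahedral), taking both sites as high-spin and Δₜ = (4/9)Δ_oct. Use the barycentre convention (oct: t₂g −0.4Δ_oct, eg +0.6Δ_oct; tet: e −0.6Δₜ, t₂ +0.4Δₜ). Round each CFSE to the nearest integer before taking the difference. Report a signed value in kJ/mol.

-75

Cu²⁺: group 11, so d-count = 11 − 2 = 9.
Octahedral high-spin t₂g⁶ eg³: CFSE = -0.6 × 179 = -107 kJ/mol.
In a tetrahedral site the filling is e⁴ t₂⁵: CFSE(tet) = -0.4Δₜ = -0.4 × (4/9)(179) = -32 kJ/mol.
Subtracting, OSPE = -107 − (-32) = -75 kJ/mol.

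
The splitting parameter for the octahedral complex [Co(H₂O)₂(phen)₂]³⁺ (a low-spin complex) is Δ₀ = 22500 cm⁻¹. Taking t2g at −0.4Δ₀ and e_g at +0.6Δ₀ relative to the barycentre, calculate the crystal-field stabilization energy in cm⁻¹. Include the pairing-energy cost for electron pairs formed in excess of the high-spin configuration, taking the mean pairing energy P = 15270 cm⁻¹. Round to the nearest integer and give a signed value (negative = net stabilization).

Ligand charges: 2×(+0) from H₂O and 2×(+0) from phen sum to +0; with overall charge +3, Co is +3.
Co is in group 9, so Co³⁺ is d⁶ (9 − 3 = 6).
Electron filling gives t2g^6 e_g^0.
CFSE(orbital) = 6×(-0.4Δ₀) + 0×(0.6Δ₀) = -2.4Δ₀; with Δ₀ = 22500 cm⁻¹ that is -54000 cm⁻¹.
Relative to high-spin t2g^4 e_g^2 (1 paired), the low-spin configuration has 2 additional pairs, contributing +2 × 15270 = +30540 cm⁻¹.
Overall CFSE = -54000 + 30540 = -23460 cm⁻¹.

-23460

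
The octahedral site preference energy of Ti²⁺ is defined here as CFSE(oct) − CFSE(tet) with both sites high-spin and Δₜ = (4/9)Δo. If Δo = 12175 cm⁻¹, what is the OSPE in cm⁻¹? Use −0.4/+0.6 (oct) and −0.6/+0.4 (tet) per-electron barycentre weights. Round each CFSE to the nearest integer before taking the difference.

-3247

Group 4 minus oxidation state +2 gives a d² configuration for Ti²⁺.
In an octahedral site d² (HS) is t2g^2 e_g^0, giving CFSE(oct) = -0.8Δo = -9740 cm⁻¹.
Tetrahedral e^2 t2^0 gives -1.2Δₜ = -1.2 × (4/9) × 12175 = -6493 cm⁻¹.
OSPE = CFSE(oct) − CFSE(tet) = -9740 − (-6493) = -3247 cm⁻¹.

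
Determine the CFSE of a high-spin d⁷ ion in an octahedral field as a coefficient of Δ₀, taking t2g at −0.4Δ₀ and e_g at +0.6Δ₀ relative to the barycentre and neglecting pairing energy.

Configuration: t2g^5 e_g^2.
CFSE = 5(-0.4Δ₀) + 2(0.6Δ₀) = -2.0Δ₀ + 1.2Δ₀ = -0.8Δ₀.

-0.8 Δ₀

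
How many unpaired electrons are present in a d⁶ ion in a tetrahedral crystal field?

4

Tetrahedral splitting is small, so the complex is high-spin.
Configuration: e³ t₂³, giving 4 unpaired electrons.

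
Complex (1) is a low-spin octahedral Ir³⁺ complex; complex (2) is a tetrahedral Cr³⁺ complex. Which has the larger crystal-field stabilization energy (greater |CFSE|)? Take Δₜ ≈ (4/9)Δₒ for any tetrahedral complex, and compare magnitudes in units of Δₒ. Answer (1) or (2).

(1): Ir sits in group 9; removing 3 electrons leaves Ir³⁺ with 9 − 3 = 6 d electrons; t₂g⁶ eg⁰, CFSE = -2.4Δₒ.
(2): Cr sits in group 6; removing 3 electrons leaves Cr³⁺ with 6 − 3 = 3 d electrons; With tetrahedral geometry the complex is necessarily high-spin; e^2 t2^1, CFSE = -0.8Δₜ ≈ -0.36Δₒ.
So (1) has the larger |CFSE|.

(1)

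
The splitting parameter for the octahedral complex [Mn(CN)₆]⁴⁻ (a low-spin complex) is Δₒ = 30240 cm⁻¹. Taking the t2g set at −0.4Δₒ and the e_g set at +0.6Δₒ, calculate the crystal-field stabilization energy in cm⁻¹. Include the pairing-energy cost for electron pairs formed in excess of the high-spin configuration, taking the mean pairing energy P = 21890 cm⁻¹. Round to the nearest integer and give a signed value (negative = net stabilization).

-16700

Each CN⁻ contributes -1; 6 × (-1) = -6. With overall charge -4, Mn is in the +2 oxidation state.
Mn²⁺: group 7, so d-count = 7 − 2 = 5.
The d⁵ electrons fill as t2g^5 e_g^0.
CFSE(orbital) = 5×(-0.4Δₒ) + 0×(0.6Δₒ) = -2.0Δₒ; with Δₒ = 30240 cm⁻¹ that is -60480 cm⁻¹.
Pairing penalty: 2 pairs vs 0 in the high-spin reference → 2 extra × P = 43780 cm⁻¹.
Net CFSE = -60480 + 43780 = -16700 cm⁻¹.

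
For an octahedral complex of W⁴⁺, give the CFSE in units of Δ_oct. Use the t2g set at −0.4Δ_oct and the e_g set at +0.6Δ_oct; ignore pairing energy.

W is in group 6, so W⁴⁺ is d² (6 − 4 = 2).
For octahedral d² the high- and low-spin configurations coincide.
Configuration: t2g^2 e_g^0.
CFSE = 2(-0.4Δ_oct) + 0(0.6Δ_oct) = -0.8Δ_oct + 0.0Δ_oct = -0.8Δ_oct.

-0.8 Δ_oct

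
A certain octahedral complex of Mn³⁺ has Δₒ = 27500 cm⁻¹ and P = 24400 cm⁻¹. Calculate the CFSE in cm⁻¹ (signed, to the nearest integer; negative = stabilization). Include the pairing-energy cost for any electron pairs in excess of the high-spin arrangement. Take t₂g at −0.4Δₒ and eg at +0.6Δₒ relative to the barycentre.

-19600

Group 7 minus oxidation state +3 gives a d⁴ configuration for Mn³⁺.
Since Δₒ = 27500 cm⁻¹ > P = 24400 cm⁻¹, the complex adopts the low-spin configuration.
Configuration: t₂g⁴ eg⁰.
Orbital CFSE = -1.6Δₒ = -1.6 × 27500 = -44000 cm⁻¹.
Excess pairs vs high-spin: 1 − 0 = 1; pairing cost = +24400 cm⁻¹.
Net CFSE = -44000 + 24400 = -19600 cm⁻¹.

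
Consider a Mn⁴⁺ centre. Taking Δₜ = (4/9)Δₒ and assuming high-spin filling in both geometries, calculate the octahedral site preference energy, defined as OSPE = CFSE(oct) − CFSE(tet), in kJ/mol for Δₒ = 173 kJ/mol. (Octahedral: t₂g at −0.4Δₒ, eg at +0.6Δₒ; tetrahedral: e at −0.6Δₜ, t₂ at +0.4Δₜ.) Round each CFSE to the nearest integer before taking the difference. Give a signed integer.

-146

Mn is in group 7, so Mn⁴⁺ is d³ (7 − 4 = 3).
Octahedral high-spin t2g^3 e_g^0: CFSE = -1.2 × 173 = -208 kJ/mol.
Tetrahedral e^2 t2^1 gives -0.8Δₜ = -0.8 × (4/9) × 173 = -62 kJ/mol.
Subtracting, OSPE = -208 − (-62) = -146 kJ/mol.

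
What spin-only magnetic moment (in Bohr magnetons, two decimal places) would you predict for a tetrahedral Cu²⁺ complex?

1.73 Bohr magnetons

Cu sits in group 11; removing 2 electrons leaves Cu²⁺ with 11 − 2 = 9 d electrons.
With tetrahedral geometry the complex is necessarily high-spin.
Configuration: e^4 t2^5 → 1 unpaired electron.
μ(spin-only) = √[1(1+2)] = √3 ≈ 1.73 Bohr magnetons.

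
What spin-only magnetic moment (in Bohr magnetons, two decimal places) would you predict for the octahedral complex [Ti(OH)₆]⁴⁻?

Each OH⁻ contributes -1; 6 × (-1) = -6. With overall charge -4, Ti is in the +2 oxidation state.
Ti²⁺: group 4, so d-count = 4 − 2 = 2.
For octahedral d² the high- and low-spin configurations coincide.
Configuration: t₂g² eg⁰ → 2 unpaired electrons.
μ(spin-only) = √[2(2+2)] = √8 ≈ 2.83 Bohr magnetons.

2.83 Bohr magnetons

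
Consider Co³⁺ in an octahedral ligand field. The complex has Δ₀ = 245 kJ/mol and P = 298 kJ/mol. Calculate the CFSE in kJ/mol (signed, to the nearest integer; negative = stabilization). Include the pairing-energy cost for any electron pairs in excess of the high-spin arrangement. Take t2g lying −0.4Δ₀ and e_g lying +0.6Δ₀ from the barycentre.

Co sits in group 9; removing 3 electrons leaves Co³⁺ with 9 − 3 = 6 d electrons.
Here Δ₀ < P (245 < 298), so the high-spin state is favoured.
That gives t2g^4 e_g^2.
Orbital CFSE = -0.4Δ₀ = -0.4 × 245 = -98 kJ/mol.
High-spin has no excess pairs, so no pairing correction applies.

-98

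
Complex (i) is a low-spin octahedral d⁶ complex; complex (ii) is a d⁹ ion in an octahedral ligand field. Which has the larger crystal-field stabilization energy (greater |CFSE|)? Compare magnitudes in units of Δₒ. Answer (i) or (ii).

(i)

(i): t₂g⁶ eg⁰, CFSE = -2.4Δₒ.
(ii): t₂g⁶ eg³, CFSE = -0.6Δₒ.
So (i) has the larger |CFSE|.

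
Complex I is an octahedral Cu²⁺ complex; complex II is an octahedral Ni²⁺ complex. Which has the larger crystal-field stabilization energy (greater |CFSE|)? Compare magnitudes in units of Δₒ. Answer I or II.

II

I: Cu²⁺: group 11, so d-count = 11 − 2 = 9; For octahedral d⁹ the high- and low-spin configurations coincide; t₂g⁶ eg³, CFSE = -0.6Δₒ.
II: Ni sits in group 10; removing 2 electrons leaves Ni²⁺ with 10 − 2 = 8 d electrons; For octahedral d⁸ the high- and low-spin configurations coincide; t₂g⁶ eg², CFSE = -1.2Δₒ.
So II has the larger |CFSE|.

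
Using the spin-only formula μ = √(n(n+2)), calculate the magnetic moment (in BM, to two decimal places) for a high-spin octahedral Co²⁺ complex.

Co²⁺: group 9, so d-count = 9 − 2 = 7.
Configuration: t₂g⁵ eg² → 3 unpaired electrons.
μ(spin-only) = √[3(3+2)] = √15 ≈ 3.87 BM.

3.87 BM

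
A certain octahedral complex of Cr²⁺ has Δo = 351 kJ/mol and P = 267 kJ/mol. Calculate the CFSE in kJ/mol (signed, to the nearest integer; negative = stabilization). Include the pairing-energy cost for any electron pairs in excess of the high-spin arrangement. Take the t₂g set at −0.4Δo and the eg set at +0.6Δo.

Cr sits in group 6; removing 2 electrons leaves Cr²⁺ with 6 − 2 = 4 d electrons.
Here Δo > P (351 > 267), so the low-spin state is favoured.
That gives t₂g⁴ eg⁰.
Orbital CFSE = -1.6Δo = -1.6 × 351 = -562 kJ/mol.
Excess pairs vs high-spin: 1 − 0 = 1; pairing cost = +267 kJ/mol.
Net CFSE = -562 + 267 = -295 kJ/mol.

-295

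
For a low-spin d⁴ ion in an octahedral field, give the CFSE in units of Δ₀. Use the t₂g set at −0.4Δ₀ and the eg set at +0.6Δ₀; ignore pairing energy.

Configuration: t₂g⁴ eg⁰.
CFSE = 4(-0.4Δ₀) + 0(0.6Δ₀) = -1.6Δ₀ + 0.0Δ₀ = -1.6Δ₀.

-1.6 Δ₀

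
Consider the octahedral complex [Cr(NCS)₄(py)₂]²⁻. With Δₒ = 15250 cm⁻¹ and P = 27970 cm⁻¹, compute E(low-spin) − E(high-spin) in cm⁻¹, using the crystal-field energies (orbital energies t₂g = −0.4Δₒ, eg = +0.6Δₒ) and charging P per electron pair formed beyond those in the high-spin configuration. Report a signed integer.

12720

Ligand charges: 4×(-1) from NCS⁻ and 2×(+0) from py sum to -4; with overall charge -2, Cr is +2.
Group 6 minus oxidation state +2 gives a d⁴ configuration for Cr²⁺.
In the high-spin limit (t₂g³ eg¹) the orbital term is -0.6Δₒ = -9150 cm⁻¹, with no excess pairing.
Low-spin t₂g⁴ eg⁰ gives -1.6Δₒ = -24400 cm⁻¹, but forming 1 extra pair costs 1P = 27970 cm⁻¹, so E(LS) = -24400 + 27970 = 3570 cm⁻¹.
E(LS) − E(HS) = 3570 − (-9150) = 12720 cm⁻¹.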